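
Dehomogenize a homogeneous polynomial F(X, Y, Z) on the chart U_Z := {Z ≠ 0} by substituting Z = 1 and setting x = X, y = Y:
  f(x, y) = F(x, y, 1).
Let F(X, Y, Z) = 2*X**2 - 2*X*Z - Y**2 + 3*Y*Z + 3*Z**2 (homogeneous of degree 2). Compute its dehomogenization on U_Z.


f(x, y) = 2*x**2 - 2*x - y**2 + 3*y + 3

On U_Z we set Z = 1. Each monomial c·X^i·Y^j·Z^k in F becomes c·x^i·y^j·1^k = c·x^i·y^j.
Substituting Z = 1: F(X, Y, 1) = 2*x**2 - 2*x - y**2 + 3*y + 3.
Note: deg(f) ≤ deg(F) = 2; strict inequality happens when F is divisible by Z (lost terms).


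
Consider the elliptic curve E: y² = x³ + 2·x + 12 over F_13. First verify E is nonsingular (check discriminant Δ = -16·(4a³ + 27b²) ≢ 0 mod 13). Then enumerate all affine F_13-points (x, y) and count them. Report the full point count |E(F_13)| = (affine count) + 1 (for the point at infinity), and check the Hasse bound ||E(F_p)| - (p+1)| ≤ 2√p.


Affine points = {(0, 5), (0, 8), (5, 2), (5, 11), (11, 0), (12, 3), (12, 10)}; affine count = 7; |E(F_13)| = 8.

Discriminant check: Δ ∝ 4a³ + 27b² = 4·2³ + 27·12² = 4·8 + 27·144 ≡ 7 (mod 13). Nonzero ⇒ E is nonsingular.
For each x ∈ F_13, compute rhs = x³ + 2·x + 12 mod 13, then count y ∈ F_13 with y² ≡ rhs.
  x = 0: rhs = 12, matching y values: 5, 8 (2 points).
  x = 1: rhs = 2, matching y values: none (0 points).
  x = 2: rhs = 11, matching y values: none (0 points).
  x = 3: rhs = 6, matching y values: none (0 points).
  x = 4: rhs = 6, matching y values: none (0 points).
  x = 5: rhs = 4, matching y values: 2, 11 (2 points).
  x = 6: rhs = 6, matching y values: none (0 points).
  x = 7: rhs = 5, matching y values: none (0 points).
  x = 8: rhs = 7, matching y values: none (0 points).
  x = 9: rhs = 5, matching y values: none (0 points).
  x = 10: rhs = 5, matching y values: none (0 points).
  x = 11: rhs = 0, matching y values: 0 (1 points).
  x = 12: rhs = 9, matching y values: 3, 10 (2 points).
Total affine count: 7.
Full point count |E(F_13)| = 7 + 1 = 8.
Hasse bound: |8 − (13+1)| = |-6| = 6 ≤ 2√13 ≈ 7.2111 ✓.


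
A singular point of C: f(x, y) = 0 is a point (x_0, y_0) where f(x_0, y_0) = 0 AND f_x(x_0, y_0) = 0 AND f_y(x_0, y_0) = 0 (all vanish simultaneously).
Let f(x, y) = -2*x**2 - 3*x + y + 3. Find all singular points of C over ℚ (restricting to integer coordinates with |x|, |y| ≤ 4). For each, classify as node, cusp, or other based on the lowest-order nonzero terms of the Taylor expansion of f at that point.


No singular points in the scanned grid; C is smooth there.

Compute partial derivatives:
  f_x = -4*x - 3.
  f_y = 1.
f_y = 1 is a nonzero constant, so f_y never vanishes: no point (x, y) can satisfy f = f_x = f_y = 0. In particular no (x, y) ∈ {−4, ..., 4}² is singular; the curve is smooth.


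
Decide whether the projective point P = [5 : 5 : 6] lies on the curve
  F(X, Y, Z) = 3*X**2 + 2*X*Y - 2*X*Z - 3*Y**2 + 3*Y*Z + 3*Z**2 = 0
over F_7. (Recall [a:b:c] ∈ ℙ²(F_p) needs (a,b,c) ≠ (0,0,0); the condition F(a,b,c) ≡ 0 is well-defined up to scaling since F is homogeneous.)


F(5,5,6) ≡ 6 (mod 7); P is NOT on the curve.

Evaluate F(5, 5, 6) term-by-term (mod 7).
  3*X**2 ↦ 3·25·1·1 = 75
  2*X*Y ↦ 2·5·5·1 = 50
  -2*X*Z ↦ -2·5·1·6 = -60
  -3*Y**2 ↦ -3·1·25·1 = -75
  3*Y*Z ↦ 3·1·5·6 = 90
  3*Z**2 ↦ 3·1·1·36 = 108
Sum: F(5, 5, 6) = (75) + (50) + (-60) + (-75) + (90) + (108) = 188.
Reducing mod 7: 188 ≡ 6 (mod 7).
Since F(a, b, c) ≡ 6 ≠ 0 (mod 7), P does NOT lie on the curve.


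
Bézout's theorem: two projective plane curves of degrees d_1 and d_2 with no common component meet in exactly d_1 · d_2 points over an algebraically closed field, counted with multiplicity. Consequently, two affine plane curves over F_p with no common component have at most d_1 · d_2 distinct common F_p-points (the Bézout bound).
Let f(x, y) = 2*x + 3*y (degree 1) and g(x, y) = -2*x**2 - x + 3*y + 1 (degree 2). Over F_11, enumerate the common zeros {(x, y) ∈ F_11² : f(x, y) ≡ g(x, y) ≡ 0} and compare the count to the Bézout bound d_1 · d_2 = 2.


Common zeros: ∅; count = 0; Bézout bound = 2.

deg(f) = 1, deg(g) = 2, so Bézout bound = 2.
Scan x ∈ F_11. For each x, list the y ∈ F_11 with f(x, y) ≡ 0 and those with g(x, y) ≡ 0 (mod 11); the common zeros in that column are the intersection.
  x = 0: f ≡ 0 at y ∈ {0}; g ≡ 0 at y ∈ {7}; common: ∅.
  x = 1: f ≡ 0 at y ∈ {3}; g ≡ 0 at y ∈ {8}; common: ∅.
  x = 2: f ≡ 0 at y ∈ {6}; g ≡ 0 at y ∈ {3}; common: ∅.
  x = 3: f ≡ 0 at y ∈ {9}; g ≡ 0 at y ∈ {3}; common: ∅.
  x = 4: f ≡ 0 at y ∈ {1}; g ≡ 0 at y ∈ {8}; common: ∅.
  x = 5: f ≡ 0 at y ∈ {4}; g ≡ 0 at y ∈ {7}; common: ∅.
  x = 6: f ≡ 0 at y ∈ {7}; g ≡ 0 at y ∈ {0}; common: ∅.
  x = 7: f ≡ 0 at y ∈ {10}; g ≡ 0 at y ∈ {9}; common: ∅.
  x = 8: f ≡ 0 at y ∈ {2}; g ≡ 0 at y ∈ {1}; common: ∅.
  x = 9: f ≡ 0 at y ∈ {5}; g ≡ 0 at y ∈ {9}; common: ∅.
  x = 10: f ≡ 0 at y ∈ {8}; g ≡ 0 at y ∈ {0}; common: ∅.
Collecting: common zeros = ∅, so the count is 0.
Comparison with the Bézout bound: 0 ≤ 2 = deg(f)·deg(g), as expected for curves with no common component (the affine F_11-count falls short of the bound because intersections may lie at infinity, over extension fields, or carry multiplicity).


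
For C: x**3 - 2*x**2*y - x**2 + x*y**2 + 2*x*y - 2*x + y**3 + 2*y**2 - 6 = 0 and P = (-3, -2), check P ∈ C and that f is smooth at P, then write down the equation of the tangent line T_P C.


Tangent line at P: 7*x - 8*y + 5 = 0.

Step 1: f(-3, -2) = 0, so P lies on C.
Step 2: partial derivatives
  f_x(x, y) = 3*x**2 - 4*x*y - 2*x + y**2 + 2*y - 2, f_y(x, y) = -2*x**2 + 2*x*y + 2*x + 3*y**2 + 4*y.
  f_x(P) = 7, f_y(P) = -8 (gradient nonzero, so P is smooth).
Step 3: tangent line at P: 7·(x − -3) + -8·(y − -2) = 0.
Expanding: 7*x - 8*y + 5 = 0.


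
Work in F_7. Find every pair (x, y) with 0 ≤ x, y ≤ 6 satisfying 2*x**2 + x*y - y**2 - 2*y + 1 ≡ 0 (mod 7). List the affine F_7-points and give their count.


Affine F_7-points: {(0, 2), (0, 3), (2, 3), (2, 4), (3, 4), (6, 2)}; count = 6.

For each of the 49 pairs (x, y) ∈ F_7², evaluate f(x, y) mod 7. Record the zeros.
  x = 0: [0↦1, 1↦5, 2↦0, 3↦0, 4↦5, 5↦1, 6↦2]  zeros at y ∈ {2, 3}
  x = 1: [0↦3, 1↦1, 2↦4, 3↦5, 4↦4, 5↦1, 6↦3]  zeros at y ∈ ∅
  x = 2: [0↦2, 1↦1, 2↦5, 3↦0, 4↦0, 5↦5, 6↦1]  zeros at y ∈ {3, 4}
  x = 3: [0↦5, 1↦5, 2↦3, 3↦6, 4↦0, 5↦6, 6↦3]  zeros at y ∈ {4}
  x = 4: [0↦5, 1↦6, 2↦5, 3↦2, 4↦4, 5↦4, 6↦2]  zeros at y ∈ ∅
  x = 5: [0↦2, 1↦4, 2↦4, 3↦2, 4↦5, 5↦6, 6↦5]  zeros at y ∈ ∅
  x = 6: [0↦3, 1↦6, 2↦0, 3↦6, 4↦3, 5↦5, 6↦5]  zeros at y ∈ {2}
Collecting zeros: affine points = {(0, 2), (0, 3), (2, 3), (2, 4), (3, 4), (6, 2)}.
Total count |C(F_7)_aff| = 6.


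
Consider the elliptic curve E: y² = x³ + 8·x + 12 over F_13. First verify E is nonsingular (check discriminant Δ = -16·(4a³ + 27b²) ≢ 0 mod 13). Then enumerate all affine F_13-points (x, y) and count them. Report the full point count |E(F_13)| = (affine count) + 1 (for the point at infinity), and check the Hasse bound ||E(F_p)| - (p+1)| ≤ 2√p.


Affine points = {(0, 5), (0, 8), (2, 6), (2, 7), (4, 2), (4, 11), (6, 4), (6, 9), (8, 4), (8, 9), (10, 0), (11, 1), (11, 12), (12, 4), (12, 9)}; affine count = 15; |E(F_13)| = 16.

Discriminant check: Δ ∝ 4a³ + 27b² = 4·8³ + 27·12² = 4·512 + 27·144 ≡ 8 (mod 13). Nonzero ⇒ E is nonsingular.
For each x ∈ F_13, compute rhs = x³ + 8·x + 12 mod 13, then count y ∈ F_13 with y² ≡ rhs.
  x = 0: rhs = 12, matching y values: 5, 8 (2 points).
  x = 1: rhs = 8, matching y values: none (0 points).
  x = 2: rhs = 10, matching y values: 6, 7 (2 points).
  x = 3: rhs = 11, matching y values: none (0 points).
  x = 4: rhs = 4, matching y values: 2, 11 (2 points).
  x = 5: rhs = 8, matching y values: none (0 points).
  x = 6: rhs = 3, matching y values: 4, 9 (2 points).
  x = 7: rhs = 8, matching y values: none (0 points).
  x = 8: rhs = 3, matching y values: 4, 9 (2 points).
  x = 9: rhs = 7, matching y values: none (0 points).
  x = 10: rhs = 0, matching y values: 0 (1 points).
  x = 11: rhs = 1, matching y values: 1, 12 (2 points).
  x = 12: rhs = 3, matching y values: 4, 9 (2 points).
Total affine count: 15.
Full point count |E(F_13)| = 15 + 1 = 16.
Hasse bound: |16 − (13+1)| = |2| = 2 ≤ 2√13 ≈ 7.2111 ✓.


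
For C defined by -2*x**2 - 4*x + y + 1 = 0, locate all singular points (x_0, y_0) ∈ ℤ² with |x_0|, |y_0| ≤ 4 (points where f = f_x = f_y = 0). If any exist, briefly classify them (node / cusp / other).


No singular points in the scanned grid; C is smooth there.

Compute partial derivatives:
  f_x = -4*x - 4.
  f_y = 1.
f_y = 1 is a nonzero constant, so f_y never vanishes: no point (x, y) can satisfy f = f_x = f_y = 0. In particular no (x, y) ∈ {−4, ..., 4}² is singular; the curve is smooth.


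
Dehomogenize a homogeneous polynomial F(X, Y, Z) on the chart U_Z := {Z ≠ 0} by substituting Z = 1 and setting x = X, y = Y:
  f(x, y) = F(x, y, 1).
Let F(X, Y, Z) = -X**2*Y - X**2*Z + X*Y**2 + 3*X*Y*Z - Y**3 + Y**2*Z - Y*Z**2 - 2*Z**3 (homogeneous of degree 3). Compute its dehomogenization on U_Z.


f(x, y) = -x**2*y - x**2 + x*y**2 + 3*x*y - y**3 + y**2 - y - 2

On U_Z we set Z = 1. Each monomial c·X^i·Y^j·Z^k in F becomes c·x^i·y^j·1^k = c·x^i·y^j.
Substituting Z = 1: F(X, Y, 1) = -x**2*y - x**2 + x*y**2 + 3*x*y - y**3 + y**2 - y - 2.
Note: deg(f) ≤ deg(F) = 3; strict inequality happens when F is divisible by Z (lost terms).


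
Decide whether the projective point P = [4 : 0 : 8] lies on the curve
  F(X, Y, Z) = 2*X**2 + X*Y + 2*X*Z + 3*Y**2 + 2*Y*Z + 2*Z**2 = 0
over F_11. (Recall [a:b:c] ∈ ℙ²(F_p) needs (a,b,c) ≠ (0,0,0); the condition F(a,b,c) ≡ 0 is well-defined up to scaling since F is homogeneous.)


F(4,0,8) ≡ 4 (mod 11); P is NOT on the curve.

Evaluate F(4, 0, 8) term-by-term (mod 11).
  2*X**2 ↦ 2·16·1·1 = 32
  X*Y ↦ 1·4·0·1 = 0
  2*X*Z ↦ 2·4·1·8 = 64
  3*Y**2 ↦ 3·1·0·1 = 0
  2*Y*Z ↦ 2·1·0·8 = 0
  2*Z**2 ↦ 2·1·1·64 = 128
Sum: F(4, 0, 8) = (32) + (0) + (64) + (0) + (0) + (128) = 224.
Reducing mod 11: 224 ≡ 4 (mod 11).
Since F(a, b, c) ≡ 4 ≠ 0 (mod 11), P does NOT lie on the curve.


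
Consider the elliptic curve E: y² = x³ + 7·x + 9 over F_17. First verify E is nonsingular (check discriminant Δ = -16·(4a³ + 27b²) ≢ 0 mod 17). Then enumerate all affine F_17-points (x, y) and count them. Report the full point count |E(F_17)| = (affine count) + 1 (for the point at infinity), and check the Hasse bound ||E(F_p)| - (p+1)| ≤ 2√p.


Affine points = {(0, 3), (0, 14), (1, 0), (4, 4), (4, 13), (5, 4), (5, 13), (8, 4), (8, 13), (9, 6), (9, 11), (10, 5), (10, 12), (12, 6), (12, 11), (13, 6), (13, 11), (15, 2), (15, 15), (16, 1), (16, 16)}; affine count = 21; |E(F_17)| = 22.

Discriminant check: Δ ∝ 4a³ + 27b² = 4·7³ + 27·9² = 4·343 + 27·81 ≡ 6 (mod 17). Nonzero ⇒ E is nonsingular.
For each x ∈ F_17, compute rhs = x³ + 7·x + 9 mod 17, then count y ∈ F_17 with y² ≡ rhs.
  x = 0: rhs = 9, matching y values: 3, 14 (2 points).
  x = 1: rhs = 0, matching y values: 0 (1 points).
  x = 2: rhs = 14, matching y values: none (0 points).
  x = 3: rhs = 6, matching y values: none (0 points).
  x = 4: rhs = 16, matching y values: 4, 13 (2 points).
  x = 5: rhs = 16, matching y values: 4, 13 (2 points).
  x = 6: rhs = 12, matching y values: none (0 points).
  x = 7: rhs = 10, matching y values: none (0 points).
  x = 8: rhs = 16, matching y values: 4, 13 (2 points).
  x = 9: rhs = 2, matching y values: 6, 11 (2 points).
  x = 10: rhs = 8, matching y values: 5, 12 (2 points).
  x = 11: rhs = 6, matching y values: none (0 points).
  x = 12: rhs = 2, matching y values: 6, 11 (2 points).
  x = 13: rhs = 2, matching y values: 6, 11 (2 points).
  x = 14: rhs = 12, matching y values: none (0 points).
  x = 15: rhs = 4, matching y values: 2, 15 (2 points).
  x = 16: rhs = 1, matching y values: 1, 16 (2 points).
Total affine count: 21.
Full point count |E(F_17)| = 21 + 1 = 22.
Hasse bound: |22 − (17+1)| = |4| = 4 ≤ 2√17 ≈ 8.2462 ✓.


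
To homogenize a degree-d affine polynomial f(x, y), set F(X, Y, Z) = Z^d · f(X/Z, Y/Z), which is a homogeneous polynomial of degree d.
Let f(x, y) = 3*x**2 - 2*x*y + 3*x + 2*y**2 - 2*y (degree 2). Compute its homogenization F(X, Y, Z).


F(X, Y, Z) = 3*X**2 - 2*X*Y + 3*X*Z + 2*Y**2 - 2*Y*Z

deg(f) = 2.
Substitute x = X/Z, y = Y/Z into f, then multiply by Z^2.
  monomial 3·x^2·y^0 ↦ 3·X^2·Y^0·Z^0.
  monomial -2·x^1·y^1 ↦ -2·X^1·Y^1·Z^0.
  monomial 3·x^1·y^0 ↦ 3·X^1·Y^0·Z^1.
  monomial 2·x^0·y^2 ↦ 2·X^0·Y^2·Z^0.
  monomial -2·x^0·y^1 ↦ -2·X^0·Y^1·Z^1.
Collecting: F(X, Y, Z) = 3*X**2 - 2*X*Y + 3*X*Z + 2*Y**2 - 2*Y*Z.


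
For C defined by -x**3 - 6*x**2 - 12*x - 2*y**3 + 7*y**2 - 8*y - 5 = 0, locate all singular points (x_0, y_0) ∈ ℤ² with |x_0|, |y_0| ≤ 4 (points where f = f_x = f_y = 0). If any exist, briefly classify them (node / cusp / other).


Singular points: {(-2, 1)}; classification: cusp.

Compute partial derivatives:
  f_x = -3*x**2 - 12*x - 12.
  f_y = -6*y**2 + 14*y - 8.
Scan x_0 ∈ {−4, ..., 4}. For each x_0, f_y(x_0, y) is a polynomial in y; find its integer roots y ∈ {−4, ..., 4}, then test f_x and f at those candidates.
  x = -4: f_y(-4, y) = -6*y**2 + 14*y - 8; vanishes at y ∈ {1}. (-4, 1): f_x = -12 ≠ 0.
  x = -3: f_y(-3, y) = -6*y**2 + 14*y - 8; vanishes at y ∈ {1}. (-3, 1): f_x = -3 ≠ 0.
  x = -2: f_y(-2, y) = -6*y**2 + 14*y - 8; vanishes at y ∈ {1}. (-2, 1): f_x = 0, f = 0 — SINGULAR.
  x = -1: f_y(-1, y) = -6*y**2 + 14*y - 8; vanishes at y ∈ {1}. (-1, 1): f_x = -3 ≠ 0.
  x = 0: f_y(0, y) = -6*y**2 + 14*y - 8; vanishes at y ∈ {1}. (0, 1): f_x = -12 ≠ 0.
  x = 1: f_y(1, y) = -6*y**2 + 14*y - 8; vanishes at y ∈ {1}. (1, 1): f_x = -27 ≠ 0.
  x = 2: f_y(2, y) = -6*y**2 + 14*y - 8; vanishes at y ∈ {1}. (2, 1): f_x = -48 ≠ 0.
  x = 3: f_y(3, y) = -6*y**2 + 14*y - 8; vanishes at y ∈ {1}. (3, 1): f_x = -75 ≠ 0.
  x = 4: f_y(4, y) = -6*y**2 + 14*y - 8; vanishes at y ∈ {1}. (4, 1): f_x = -108 ≠ 0.
Only singular point on the grid: (-2, 1).
Classify: substitute x = -2 + u, y = 1 + v and expand: f = -u**3 - 2*v**3 + v**2.
No constant or linear terms (consistent with a singular point). Quadratic part: v**2. Cubic part: -u**3 - 2*v**3.
The quadratic part v**2 is a perfect square, so there is a single (double) tangent line v = 0, i.e. y = 1. Restricting the cubic part to that line (v = 0) leaves -u**3 ≠ 0, so f is not divisible by v and the branch is v² ≈ u**3 to lowest order — this is a cusp.
Classification: cusp.


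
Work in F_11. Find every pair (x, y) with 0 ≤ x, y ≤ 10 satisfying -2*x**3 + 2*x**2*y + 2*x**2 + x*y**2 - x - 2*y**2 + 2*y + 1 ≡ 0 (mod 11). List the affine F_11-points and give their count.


Affine F_11-points: {(0, 3), (0, 9), (1, 0), (1, 4), (2, 2), (4, 0), (4, 5), (5, 2), (5, 10), (7, 0), (7, 2), (9, 1), (9, 7), (10, 8)}; count = 14.

For each of the 121 pairs (x, y) ∈ F_11², evaluate f(x, y) mod 11. Record the zeros.
  x = 0: [0↦1, 1↦1, 2↦8, 3↦0, 4↦10, 5↦5, 6↦7, 7↦5, 8↦10, 9↦0, 10↦8]  zeros at y ∈ {3, 9}
  x = 1: [0↦0, 1↦3, 2↦4, 3↦3, 4↦0, 5↦6, 6↦10, 7↦1, 8↦1, 9↦10, 10↦6]  zeros at y ∈ {0, 4}
  x = 2: [0↦2, 1↦1, 2↦0, 3↦10, 4↦9, 5↦8, 6↦7, 7↦6, 8↦5, 9↦4, 10↦3]  zeros at y ∈ {2}
  x = 3: [0↦6, 1↦5, 2↦6, 3↦9, 4↦3, 5↦10, 6↦8, 7↦8, 8↦10, 9↦3, 10↦9]  zeros at y ∈ ∅
  x = 4: [0↦0, 1↦3, 2↦10, 3↦10, 4↦3, 5↦0, 6↦1, 7↦6, 8↦4, 9↦6, 10↦1]  zeros at y ∈ {0, 5}
  x = 5: [0↦5, 1↦5, 2↦0, 3↦1, 4↦8, 5↦10, 6↦7, 7↦10, 8↦8, 9↦1, 10↦0]  zeros at y ∈ {2, 10}
  x = 6: [0↦9, 1↦10, 2↦8, 3↦3, 4↦6, 5↦6, 6↦3, 7↦8, 8↦10, 9↦9, 10↦5]  zeros at y ∈ ∅
  x = 7: [0↦0, 1↦6, 2↦0, 3↦4, 4↦7, 5↦9, 6↦10, 7↦10, 8↦9, 9↦7, 10↦4]  zeros at y ∈ {0, 2}
  x = 8: [0↦10, 1↦3, 2↦8, 3↦3, 4↦10, 5↦7, 6↦5, 7↦4, 8↦4, 9↦5, 10↦7]  zeros at y ∈ ∅
  x = 9: [0↦5, 1↦0, 2↦9, 3↦10, 4↦3, 5↦10, 6↦9, 7↦0, 8↦5, 9↦2, 10↦2]  zeros at y ∈ {1, 7}
  x = 10: [0↦6, 1↦7, 2↦2, 3↦2, 4↦7, 5↦6, 6↦10, 7↦8, 8↦0, 9↦8, 10↦10]  zeros at y ∈ {8}
Collecting zeros: affine points = {(0, 3), (0, 9), (1, 0), (1, 4), (2, 2), (4, 0), (4, 5), (5, 2), (5, 10), (7, 0), (7, 2), (9, 1), (9, 7), (10, 8)}.
Total count |C(F_11)_aff| = 14.


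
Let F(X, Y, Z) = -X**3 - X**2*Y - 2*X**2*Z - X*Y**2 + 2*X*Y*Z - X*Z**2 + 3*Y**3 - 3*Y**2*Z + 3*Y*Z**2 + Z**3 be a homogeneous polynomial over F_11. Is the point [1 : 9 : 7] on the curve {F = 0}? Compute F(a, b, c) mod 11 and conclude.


F(1,9,7) ≡ 1 (mod 11); P is NOT on the curve.

Evaluate F(1, 9, 7) term-by-term (mod 11).
  -X**3 ↦ -1·1·1·1 = -1
  -X**2*Y ↦ -1·1·9·1 = -9
  -2*X**2*Z ↦ -2·1·1·7 = -14
  -X*Y**2 ↦ -1·1·81·1 = -81
  2*X*Y*Z ↦ 2·1·9·7 = 126
  -X*Z**2 ↦ -1·1·1·49 = -49
  3*Y**3 ↦ 3·1·729·1 = 2187
  -3*Y**2*Z ↦ -3·1·81·7 = -1701
  3*Y*Z**2 ↦ 3·1·9·49 = 1323
  Z**3 ↦ 1·1·1·343 = 343
Sum: F(1, 9, 7) = (-1) + (-9) + (-14) + (-81) + (126) + (-49) + (2187) + (-1701) + (1323) + (343) = 2124.
Reducing mod 11: 2124 ≡ 1 (mod 11).
Since F(a, b, c) ≡ 1 ≠ 0 (mod 11), P does NOT lie on the curve.


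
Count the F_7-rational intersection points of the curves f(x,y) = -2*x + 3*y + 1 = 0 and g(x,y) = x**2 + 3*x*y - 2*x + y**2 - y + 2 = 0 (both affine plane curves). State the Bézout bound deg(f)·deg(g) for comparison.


Common zeros: ∅; count = 0; Bézout bound = 2.

deg(f) = 1, deg(g) = 2, so Bézout bound = 2.
Scan x ∈ F_7. For each x, list the y ∈ F_7 with f(x, y) ≡ 0 and those with g(x, y) ≡ 0 (mod 7); the common zeros in that column are the intersection.
  x = 0: f ≡ 0 at y ∈ {2}; g ≡ 0 at y ∈ {4}; common: ∅.
  x = 1: f ≡ 0 at y ∈ {5}; g ≡ 0 at y ∈ {6}; common: ∅.
  x = 2: f ≡ 0 at y ∈ {1}; g ≡ 0 at y ∈ ∅; common: ∅.
  x = 3: f ≡ 0 at y ∈ {4}; g ≡ 0 at y ∈ {1, 5}; common: ∅.
  x = 4: f ≡ 0 at y ∈ {0}; g ≡ 0 at y ∈ {4, 6}; common: ∅.
  x = 5: f ≡ 0 at y ∈ {3}; g ≡ 0 at y ∈ {2, 5}; common: ∅.
  x = 6: f ≡ 0 at y ∈ {6}; g ≡ 0 at y ∈ ∅; common: ∅.
Collecting: common zeros = ∅, so the count is 0.
Comparison with the Bézout bound: 0 ≤ 2 = deg(f)·deg(g), as expected for curves with no common component (the affine F_7-count falls short of the bound because intersections may lie at infinity, over extension fields, or carry multiplicity).


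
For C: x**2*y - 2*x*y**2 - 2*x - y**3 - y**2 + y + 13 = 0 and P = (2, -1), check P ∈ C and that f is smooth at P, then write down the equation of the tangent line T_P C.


Tangent line at P: -8*x + 12*y + 28 = 0.

Step 1: f(2, -1) = 0, so P lies on C.
Step 2: partial derivatives
  f_x(x, y) = 2*x*y - 2*y**2 - 2, f_y(x, y) = x**2 - 4*x*y - 3*y**2 - 2*y + 1.
  f_x(P) = -8, f_y(P) = 12 (gradient nonzero, so P is smooth).
Step 3: tangent line at P: -8·(x − 2) + 12·(y − -1) = 0.
Expanding: -8*x + 12*y + 28 = 0.


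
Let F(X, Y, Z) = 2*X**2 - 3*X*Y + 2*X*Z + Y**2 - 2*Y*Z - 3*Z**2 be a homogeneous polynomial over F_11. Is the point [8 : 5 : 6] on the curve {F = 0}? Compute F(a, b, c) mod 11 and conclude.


F(8,5,6) ≡ 5 (mod 11); P is NOT on the curve.

Evaluate F(8, 5, 6) term-by-term (mod 11).
  2*X**2 ↦ 2·64·1·1 = 128
  -3*X*Y ↦ -3·8·5·1 = -120
  2*X*Z ↦ 2·8·1·6 = 96
  Y**2 ↦ 1·1·25·1 = 25
  -2*Y*Z ↦ -2·1·5·6 = -60
  -3*Z**2 ↦ -3·1·1·36 = -108
Sum: F(8, 5, 6) = (128) + (-120) + (96) + (25) + (-60) + (-108) = -39.
Reducing mod 11: -39 ≡ 5 (mod 11).
Since F(a, b, c) ≡ 5 ≠ 0 (mod 11), P does NOT lie on the curve.


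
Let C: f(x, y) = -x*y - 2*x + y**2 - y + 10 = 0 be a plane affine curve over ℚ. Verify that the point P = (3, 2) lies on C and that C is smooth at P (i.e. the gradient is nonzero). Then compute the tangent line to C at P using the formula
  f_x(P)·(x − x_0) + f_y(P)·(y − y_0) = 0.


Tangent line at P: 12 - 4*x = 0.

Step 1: f(3, 2) = 0, so P lies on C.
Step 2: partial derivatives
  f_x(x, y) = -y - 2, f_y(x, y) = -x + 2*y - 1.
  f_x(P) = -4, f_y(P) = 0 (gradient nonzero, so P is smooth).
Step 3: tangent line at P: -4·(x − 3) + 0·(y − 2) = 0.
Expanding: 12 - 4*x = 0.


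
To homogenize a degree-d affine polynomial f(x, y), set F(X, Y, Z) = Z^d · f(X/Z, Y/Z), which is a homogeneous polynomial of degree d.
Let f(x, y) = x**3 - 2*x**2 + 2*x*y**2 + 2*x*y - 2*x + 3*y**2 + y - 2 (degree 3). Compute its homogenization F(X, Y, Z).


F(X, Y, Z) = X**3 - 2*X**2*Z + 2*X*Y**2 + 2*X*Y*Z - 2*X*Z**2 + 3*Y**2*Z + Y*Z**2 - 2*Z**3

deg(f) = 3.
Substitute x = X/Z, y = Y/Z into f, then multiply by Z^3.
  monomial 1·x^3·y^0 ↦ 1·X^3·Y^0·Z^0.
  monomial -2·x^2·y^0 ↦ -2·X^2·Y^0·Z^1.
  monomial 2·x^1·y^2 ↦ 2·X^1·Y^2·Z^0.
  monomial 2·x^1·y^1 ↦ 2·X^1·Y^1·Z^1.
  monomial -2·x^1·y^0 ↦ -2·X^1·Y^0·Z^2.
  monomial 3·x^0·y^2 ↦ 3·X^0·Y^2·Z^1.
  monomial 1·x^0·y^1 ↦ 1·X^0·Y^1·Z^2.
  monomial -2·x^0·y^0 ↦ -2·X^0·Y^0·Z^3.
Collecting: F(X, Y, Z) = X**3 - 2*X**2*Z + 2*X*Y**2 + 2*X*Y*Z - 2*X*Z**2 + 3*Y**2*Z + Y*Z**2 - 2*Z**3.


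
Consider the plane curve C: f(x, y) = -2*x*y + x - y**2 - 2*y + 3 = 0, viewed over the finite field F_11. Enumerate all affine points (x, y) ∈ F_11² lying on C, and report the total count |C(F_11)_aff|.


Affine F_11-points: {(0, 1), (0, 8), (2, 2), (2, 3), (3, 7), (5, 5), (6, 9), (6, 10), (8, 0), (8, 4)}; count = 10.

For each of the 121 pairs (x, y) ∈ F_11², evaluate f(x, y) mod 11. Record the zeros.
  x = 0: [0↦3, 1↦0, 2↦6, 3↦10, 4↦1, 5↦1, 6↦10, 7↦6, 8↦0, 9↦3, 10↦4]  zeros at y ∈ {1, 8}
  x = 1: [0↦4, 1↦10, 2↦3, 3↦5, 4↦5, 5↦3, 6↦10, 7↦4, 8↦7, 9↦8, 10↦7]  zeros at y ∈ ∅
  x = 2: [0↦5, 1↦9, 2↦0, 3↦0, 4↦9, 5↦5, 6↦10, 7↦2, 8↦3, 9↦2, 10↦10]  zeros at y ∈ {2, 3}
  x = 3: [0↦6, 1↦8, 2↦8, 3↦6, 4↦2, 5↦7, 6↦10, 7↦0, 8↦10, 9↦7, 10↦2]  zeros at y ∈ {7}
  x = 4: [0↦7, 1↦7, 2↦5, 3↦1, 4↦6, 5↦9, 6↦10, 7↦9, 8↦6, 9↦1, 10↦5]  zeros at y ∈ ∅
  x = 5: [0↦8, 1↦6, 2↦2, 3↦7, 4↦10, 5↦0, 6↦10, 7↦7, 8↦2, 9↦6, 10↦8]  zeros at y ∈ {5}
  x = 6: [0↦9, 1↦5, 2↦10, 3↦2, 4↦3, 5↦2, 6↦10, 7↦5, 8↦9, 9↦0, 10↦0]  zeros at y ∈ {9, 10}
  x = 7: [0↦10, 1↦4, 2↦7, 3↦8, 4↦7, 5↦4, 6↦10, 7↦3, 8↦5, 9↦5, 10↦3]  zeros at y ∈ ∅
  x = 8: [0↦0, 1↦3, 2↦4, 3↦3, 4↦0, 5↦6, 6↦10, 7↦1, 8↦1, 9↦10, 10↦6]  zeros at y ∈ {0, 4}
  x = 9: [0↦1, 1↦2, 2↦1, 3↦9, 4↦4, 5↦8, 6↦10, 7↦10, 8↦8, 9↦4, 10↦9]  zeros at y ∈ ∅
  x = 10: [0↦2, 1↦1, 2↦9, 3↦4, 4↦8, 5↦10, 6↦10, 7↦8, 8↦4, 9↦9, 10↦1]  zeros at y ∈ ∅
Collecting zeros: affine points = {(0, 1), (0, 8), (2, 2), (2, 3), (3, 7), (5, 5), (6, 9), (6, 10), (8, 0), (8, 4)}.
Total count |C(F_11)_aff| = 10.


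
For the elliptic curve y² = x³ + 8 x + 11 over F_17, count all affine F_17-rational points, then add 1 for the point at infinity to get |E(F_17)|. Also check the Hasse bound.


Affine points = {(2, 1), (2, 16), (7, 6), (7, 11), (8, 3), (8, 14), (9, 8), (9, 9), (11, 6), (11, 11), (12, 4), (12, 13), (13, 0), (15, 2), (15, 15), (16, 6), (16, 11)}; affine count = 17; |E(F_17)| = 18.

Discriminant check: Δ ∝ 4a³ + 27b² = 4·8³ + 27·11² = 4·512 + 27·121 ≡ 11 (mod 17). Nonzero ⇒ E is nonsingular.
For each x ∈ F_17, compute rhs = x³ + 8·x + 11 mod 17, then count y ∈ F_17 with y² ≡ rhs.
  x = 0: rhs = 11, matching y values: none (0 points).
  x = 1: rhs = 3, matching y values: none (0 points).
  x = 2: rhs = 1, matching y values: 1, 16 (2 points).
  x = 3: rhs = 11, matching y values: none (0 points).
  x = 4: rhs = 5, matching y values: none (0 points).
  x = 5: rhs = 6, matching y values: none (0 points).
  x = 6: rhs = 3, matching y values: none (0 points).
  x = 7: rhs = 2, matching y values: 6, 11 (2 points).
  x = 8: rhs = 9, matching y values: 3, 14 (2 points).
  x = 9: rhs = 13, matching y values: 8, 9 (2 points).
  x = 10: rhs = 3, matching y values: none (0 points).
  x = 11: rhs = 2, matching y values: 6, 11 (2 points).
  x = 12: rhs = 16, matching y values: 4, 13 (2 points).
  x = 13: rhs = 0, matching y values: 0 (1 points).
  x = 14: rhs = 11, matching y values: none (0 points).
  x = 15: rhs = 4, matching y values: 2, 15 (2 points).
  x = 16: rhs = 2, matching y values: 6, 11 (2 points).
Total affine count: 17.
Full point count |E(F_17)| = 17 + 1 = 18.
Hasse bound: |18 − (17+1)| = |0| = 0 ≤ 2√17 ≈ 8.2462 ✓.


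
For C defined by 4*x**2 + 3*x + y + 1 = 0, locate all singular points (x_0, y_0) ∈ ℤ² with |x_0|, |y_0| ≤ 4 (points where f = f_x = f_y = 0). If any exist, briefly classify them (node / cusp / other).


No singular points in the scanned grid; C is smooth there.

Compute partial derivatives:
  f_x = 8*x + 3.
  f_y = 1.
f_y = 1 is a nonzero constant, so f_y never vanishes: no point (x, y) can satisfy f = f_x = f_y = 0. In particular no (x, y) ∈ {−4, ..., 4}² is singular; the curve is smooth.


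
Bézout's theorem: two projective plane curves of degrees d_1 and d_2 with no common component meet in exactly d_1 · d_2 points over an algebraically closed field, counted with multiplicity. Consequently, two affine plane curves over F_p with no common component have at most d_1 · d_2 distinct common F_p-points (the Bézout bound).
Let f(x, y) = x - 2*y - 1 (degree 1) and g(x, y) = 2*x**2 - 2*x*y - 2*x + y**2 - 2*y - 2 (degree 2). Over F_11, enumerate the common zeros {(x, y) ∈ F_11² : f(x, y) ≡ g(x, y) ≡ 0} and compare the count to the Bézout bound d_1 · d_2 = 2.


Common zeros: ∅; count = 0; Bézout bound = 2.

deg(f) = 1, deg(g) = 2, so Bézout bound = 2.
Scan x ∈ F_11. For each x, list the y ∈ F_11 with f(x, y) ≡ 0 and those with g(x, y) ≡ 0 (mod 11); the common zeros in that column are the intersection.
  x = 0: f ≡ 0 at y ∈ {5}; g ≡ 0 at y ∈ {6, 7}; common: ∅.
  x = 1: f ≡ 0 at y ∈ {0}; g ≡ 0 at y ∈ ∅; common: ∅.
  x = 2: f ≡ 0 at y ∈ {6}; g ≡ 0 at y ∈ ∅; common: ∅.
  x = 3: f ≡ 0 at y ∈ {1}; g ≡ 0 at y ∈ ∅; common: ∅.
  x = 4: f ≡ 0 at y ∈ {7}; g ≡ 0 at y ∈ {0, 10}; common: ∅.
  x = 5: f ≡ 0 at y ∈ {2}; g ≡ 0 at y ∈ {3, 9}; common: ∅.
  x = 6: f ≡ 0 at y ∈ {8}; g ≡ 0 at y ∈ ∅; common: ∅.
  x = 7: f ≡ 0 at y ∈ {3}; g ≡ 0 at y ∈ {6, 10}; common: ∅.
  x = 8: f ≡ 0 at y ∈ {9}; g ≡ 0 at y ∈ {0, 7}; common: ∅.
  x = 9: f ≡ 0 at y ∈ {4}; g ≡ 0 at y ∈ ∅; common: ∅.
  x = 10: f ≡ 0 at y ∈ {10}; g ≡ 0 at y ∈ {3, 8}; common: ∅.
Collecting: common zeros = ∅, so the count is 0.
Comparison with the Bézout bound: 0 ≤ 2 = deg(f)·deg(g), as expected for curves with no common component (the affine F_11-count falls short of the bound because intersections may lie at infinity, over extension fields, or carry multiplicity).


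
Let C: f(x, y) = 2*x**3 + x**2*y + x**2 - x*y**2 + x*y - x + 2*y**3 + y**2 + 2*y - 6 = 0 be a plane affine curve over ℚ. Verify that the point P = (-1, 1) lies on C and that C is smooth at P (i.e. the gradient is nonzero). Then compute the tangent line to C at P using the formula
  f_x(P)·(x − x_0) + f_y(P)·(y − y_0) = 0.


Tangent line at P: x + 12*y - 11 = 0.

Step 1: f(-1, 1) = 0, so P lies on C.
Step 2: partial derivatives
  f_x(x, y) = 6*x**2 + 2*x*y + 2*x - y**2 + y - 1, f_y(x, y) = x**2 - 2*x*y + x + 6*y**2 + 2*y + 2.
  f_x(P) = 1, f_y(P) = 12 (gradient nonzero, so P is smooth).
Step 3: tangent line at P: 1·(x − -1) + 12·(y − 1) = 0.
Expanding: x + 12*y - 11 = 0.


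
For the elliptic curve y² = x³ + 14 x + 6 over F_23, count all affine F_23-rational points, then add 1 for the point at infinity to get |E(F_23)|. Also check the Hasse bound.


Affine points = {(0, 11), (0, 12), (3, 11), (3, 12), (8, 3), (8, 20), (12, 4), (12, 19), (13, 4), (13, 19), (14, 5), (14, 18), (15, 7), (15, 16), (16, 5), (16, 18), (18, 8), (18, 15), (19, 1), (19, 22), (20, 11), (20, 12), (21, 4), (21, 19)}; affine count = 24; |E(F_23)| = 25.

Discriminant check: Δ ∝ 4a³ + 27b² = 4·14³ + 27·6² = 4·2744 + 27·36 ≡ 11 (mod 23). Nonzero ⇒ E is nonsingular.
For each x ∈ F_23, compute rhs = x³ + 14·x + 6 mod 23, then count y ∈ F_23 with y² ≡ rhs.
  x = 0: rhs = 6, matching y values: 11, 12 (2 points).
  x = 1: rhs = 21, matching y values: none (0 points).
  x = 2: rhs = 19, matching y values: none (0 points).
  x = 3: rhs = 6, matching y values: 11, 12 (2 points).
  x = 4: rhs = 11, matching y values: none (0 points).
  x = 5: rhs = 17, matching y values: none (0 points).
  x = 6: rhs = 7, matching y values: none (0 points).
  x = 7: rhs = 10, matching y values: none (0 points).
  x = 8: rhs = 9, matching y values: 3, 20 (2 points).
  x = 9: rhs = 10, matching y values: none (0 points).
  x = 10: rhs = 19, matching y values: none (0 points).
  x = 11: rhs = 19, matching y values: none (0 points).
  x = 12: rhs = 16, matching y values: 4, 19 (2 points).
  x = 13: rhs = 16, matching y values: 4, 19 (2 points).
  x = 14: rhs = 2, matching y values: 5, 18 (2 points).
  x = 15: rhs = 3, matching y values: 7, 16 (2 points).
  x = 16: rhs = 2, matching y values: 5, 18 (2 points).
  x = 17: rhs = 5, matching y values: none (0 points).
  x = 18: rhs = 18, matching y values: 8, 15 (2 points).
  x = 19: rhs = 1, matching y values: 1, 22 (2 points).
  x = 20: rhs = 6, matching y values: 11, 12 (2 points).
  x = 21: rhs = 16, matching y values: 4, 19 (2 points).
  x = 22: rhs = 14, matching y values: none (0 points).
Total affine count: 24.
Full point count |E(F_23)| = 24 + 1 = 25.
Hasse bound: |25 − (23+1)| = |1| = 1 ≤ 2√23 ≈ 9.5917 ✓.


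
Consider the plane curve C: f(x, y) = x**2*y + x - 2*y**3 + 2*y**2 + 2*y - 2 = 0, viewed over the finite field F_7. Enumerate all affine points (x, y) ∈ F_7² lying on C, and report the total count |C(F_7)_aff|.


Affine F_7-points: {(0, 1), (0, 6), (1, 3), (1, 6), (2, 0), (5, 2), (6, 1)}; count = 7.

For each of the 49 pairs (x, y) ∈ F_7², evaluate f(x, y) mod 7. Record the zeros.
  x = 0: [0↦5, 1↦0, 2↦1, 3↦3, 4↦1, 5↦4, 6↦0]  zeros at y ∈ {1, 6}
  x = 1: [0↦6, 1↦2, 2↦4, 3↦0, 4↦6, 5↦3, 6↦0]  zeros at y ∈ {3, 6}
  x = 2: [0↦0, 1↦6, 2↦4, 3↦3, 4↦5, 5↦5, 6↦5]  zeros at y ∈ {0}
  x = 3: [0↦1, 1↦5, 2↦1, 3↦5, 4↦5, 5↦3, 6↦1]  zeros at y ∈ ∅
  x = 4: [0↦2, 1↦6, 2↦2, 3↦6, 4↦6, 5↦4, 6↦2]  zeros at y ∈ ∅
  x = 5: [0↦3, 1↦2, 2↦0, 3↦6, 4↦1, 5↦1, 6↦1]  zeros at y ∈ {2}
  x = 6: [0↦4, 1↦0, 2↦2, 3↦5, 4↦4, 5↦1, 6↦5]  zeros at y ∈ {1}
Collecting zeros: affine points = {(0, 1), (0, 6), (1, 3), (1, 6), (2, 0), (5, 2), (6, 1)}.
Total count |C(F_7)_aff| = 7.


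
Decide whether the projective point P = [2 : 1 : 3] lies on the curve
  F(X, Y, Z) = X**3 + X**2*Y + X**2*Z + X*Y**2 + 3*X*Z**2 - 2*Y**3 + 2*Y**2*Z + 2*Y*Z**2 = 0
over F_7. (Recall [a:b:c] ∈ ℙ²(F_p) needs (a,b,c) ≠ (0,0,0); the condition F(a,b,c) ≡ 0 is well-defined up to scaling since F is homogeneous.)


F(2,1,3) ≡ 4 (mod 7); P is NOT on the curve.

Evaluate F(2, 1, 3) term-by-term (mod 7).
  X**3 ↦ 1·8·1·1 = 8
  X**2*Y ↦ 1·4·1·1 = 4
  X**2*Z ↦ 1·4·1·3 = 12
  X*Y**2 ↦ 1·2·1·1 = 2
  3*X*Z**2 ↦ 3·2·1·9 = 54
  -2*Y**3 ↦ -2·1·1·1 = -2
  2*Y**2*Z ↦ 2·1·1·3 = 6
  2*Y*Z**2 ↦ 2·1·1·9 = 18
Sum: F(2, 1, 3) = (8) + (4) + (12) + (2) + (54) + (-2) + (6) + (18) = 102.
Reducing mod 7: 102 ≡ 4 (mod 7).
Since F(a, b, c) ≡ 4 ≠ 0 (mod 7), P does NOT lie on the curve.


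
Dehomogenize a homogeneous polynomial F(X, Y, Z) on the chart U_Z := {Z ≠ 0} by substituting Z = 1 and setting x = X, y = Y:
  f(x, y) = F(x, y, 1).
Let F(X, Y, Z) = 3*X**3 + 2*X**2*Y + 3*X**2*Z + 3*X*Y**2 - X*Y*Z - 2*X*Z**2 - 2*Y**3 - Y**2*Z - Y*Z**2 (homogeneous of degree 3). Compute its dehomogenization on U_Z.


f(x, y) = 3*x**3 + 2*x**2*y + 3*x**2 + 3*x*y**2 - x*y - 2*x - 2*y**3 - y**2 - y

On U_Z we set Z = 1. Each monomial c·X^i·Y^j·Z^k in F becomes c·x^i·y^j·1^k = c·x^i·y^j.
Substituting Z = 1: F(X, Y, 1) = 3*x**3 + 2*x**2*y + 3*x**2 + 3*x*y**2 - x*y - 2*x - 2*y**3 - y**2 - y.
Note: deg(f) ≤ deg(F) = 3; strict inequality happens when F is divisible by Z (lost terms).


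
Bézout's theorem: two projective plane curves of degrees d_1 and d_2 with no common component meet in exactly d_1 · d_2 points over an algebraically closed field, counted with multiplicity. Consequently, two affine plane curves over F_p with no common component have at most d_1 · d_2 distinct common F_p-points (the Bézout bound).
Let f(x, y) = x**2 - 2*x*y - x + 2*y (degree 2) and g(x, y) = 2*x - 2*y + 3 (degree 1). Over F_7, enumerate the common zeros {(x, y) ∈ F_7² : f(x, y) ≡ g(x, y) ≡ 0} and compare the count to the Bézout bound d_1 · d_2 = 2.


Common zeros: {(1, 6), (4, 2)}; count = 2; Bézout bound = 2.

deg(f) = 2, deg(g) = 1, so Bézout bound = 2.
Scan x ∈ F_7. For each x, list the y ∈ F_7 with f(x, y) ≡ 0 and those with g(x, y) ≡ 0 (mod 7); the common zeros in that column are the intersection.
  x = 0: f ≡ 0 at y ∈ {0}; g ≡ 0 at y ∈ {5}; common: ∅.
  x = 1: f ≡ 0 at y ∈ {0, 1, 2, 3, 4, 5, 6}; g ≡ 0 at y ∈ {6}; common: {6}.
  x = 2: f ≡ 0 at y ∈ {1}; g ≡ 0 at y ∈ {0}; common: ∅.
  x = 3: f ≡ 0 at y ∈ {5}; g ≡ 0 at y ∈ {1}; common: ∅.
  x = 4: f ≡ 0 at y ∈ {2}; g ≡ 0 at y ∈ {2}; common: {2}.
  x = 5: f ≡ 0 at y ∈ {6}; g ≡ 0 at y ∈ {3}; common: ∅.
  x = 6: f ≡ 0 at y ∈ {3}; g ≡ 0 at y ∈ {4}; common: ∅.
Collecting: common zeros = {(1, 6), (4, 2)}, so the count is 2.
Comparison with the Bézout bound: 2 ≤ 2 = deg(f)·deg(g), as expected for curves with no common component (the bound is attained).


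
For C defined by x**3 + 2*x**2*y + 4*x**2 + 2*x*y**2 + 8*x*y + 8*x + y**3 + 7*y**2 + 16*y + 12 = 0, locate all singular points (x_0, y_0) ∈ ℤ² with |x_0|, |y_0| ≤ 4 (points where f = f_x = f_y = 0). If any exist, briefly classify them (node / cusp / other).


Singular points: {(0, -2)}; classification: cusp.

Compute partial derivatives:
  f_x = 3*x**2 + 4*x*y + 8*x + 2*y**2 + 8*y + 8.
  f_y = 2*x**2 + 4*x*y + 8*x + 3*y**2 + 14*y + 16.
Scan x_0 ∈ {−4, ..., 4}. For each x_0, f_y(x_0, y) is a polynomial in y; find its integer roots y ∈ {−4, ..., 4}, then test f_x and f at those candidates.
  x = -4: f_y(-4, y) = 3*y**2 - 2*y + 16; no integer root y with |y| ≤ 4.
  x = -3: f_y(-3, y) = 3*y**2 + 2*y + 10; no integer root y with |y| ≤ 4.
  x = -2: f_y(-2, y) = 3*y**2 + 6*y + 8; no integer root y with |y| ≤ 4.
  x = -1: f_y(-1, y) = 3*y**2 + 10*y + 10; no integer root y with |y| ≤ 4.
  x = 0: f_y(0, y) = 3*y**2 + 14*y + 16; vanishes at y ∈ {-2}. (0, -2): f_x = 0, f = 0 — SINGULAR.
  x = 1: f_y(1, y) = 3*y**2 + 18*y + 26; no integer root y with |y| ≤ 4.
  x = 2: f_y(2, y) = 3*y**2 + 22*y + 40; vanishes at y ∈ {-4}. (2, -4): f_x = 4 ≠ 0.
  x = 3: f_y(3, y) = 3*y**2 + 26*y + 58; no integer root y with |y| ≤ 4.
  x = 4: f_y(4, y) = 3*y**2 + 30*y + 80; no integer root y with |y| ≤ 4.
Only singular point on the grid: (0, -2).
Classify: substitute x = 0 + u, y = -2 + v and expand: f = u**3 + 2*u**2*v + 2*u*v**2 + v**3 + v**2.
No constant or linear terms (consistent with a singular point). Quadratic part: v**2. Cubic part: u**3 + 2*u**2*v + 2*u*v**2 + v**3.
The quadratic part v**2 is a perfect square, so there is a single (double) tangent line v = 0, i.e. y = -2. Restricting the cubic part to that line (v = 0) leaves u**3 ≠ 0, so f is not divisible by v and the branch is v² ≈ -u**3 to lowest order — this is a cusp.
Classification: cusp.


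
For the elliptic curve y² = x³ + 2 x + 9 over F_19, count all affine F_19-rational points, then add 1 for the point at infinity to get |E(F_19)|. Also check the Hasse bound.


Affine points = {(0, 3), (0, 16), (3, 2), (3, 17), (4, 9), (4, 10), (5, 7), (5, 12), (6, 3), (6, 16), (7, 9), (7, 10), (8, 9), (8, 10), (13, 3), (13, 16), (14, 8), (14, 11), (17, 4), (17, 15), (18, 5), (18, 14)}; affine count = 22; |E(F_19)| = 23.

Discriminant check: Δ ∝ 4a³ + 27b² = 4·2³ + 27·9² = 4·8 + 27·81 ≡ 15 (mod 19). Nonzero ⇒ E is nonsingular.
For each x ∈ F_19, compute rhs = x³ + 2·x + 9 mod 19, then count y ∈ F_19 with y² ≡ rhs.
  x = 0: rhs = 9, matching y values: 3, 16 (2 points).
  x = 1: rhs = 12, matching y values: none (0 points).
  x = 2: rhs = 2, matching y values: none (0 points).
  x = 3: rhs = 4, matching y values: 2, 17 (2 points).
  x = 4: rhs = 5, matching y values: 9, 10 (2 points).
  x = 5: rhs = 11, matching y values: 7, 12 (2 points).
  x = 6: rhs = 9, matching y values: 3, 16 (2 points).
  x = 7: rhs = 5, matching y values: 9, 10 (2 points).
  x = 8: rhs = 5, matching y values: 9, 10 (2 points).
  x = 9: rhs = 15, matching y values: none (0 points).
  x = 10: rhs = 3, matching y values: none (0 points).
  x = 11: rhs = 13, matching y values: none (0 points).
  x = 12: rhs = 13, matching y values: none (0 points).
  x = 13: rhs = 9, matching y values: 3, 16 (2 points).
  x = 14: rhs = 7, matching y values: 8, 11 (2 points).
  x = 15: rhs = 13, matching y values: none (0 points).
  x = 16: rhs = 14, matching y values: none (0 points).
  x = 17: rhs = 16, matching y values: 4, 15 (2 points).
  x = 18: rhs = 6, matching y values: 5, 14 (2 points).
Total affine count: 22.
Full point count |E(F_19)| = 22 + 1 = 23.
Hasse bound: |23 − (19+1)| = |3| = 3 ≤ 2√19 ≈ 8.7178 ✓.


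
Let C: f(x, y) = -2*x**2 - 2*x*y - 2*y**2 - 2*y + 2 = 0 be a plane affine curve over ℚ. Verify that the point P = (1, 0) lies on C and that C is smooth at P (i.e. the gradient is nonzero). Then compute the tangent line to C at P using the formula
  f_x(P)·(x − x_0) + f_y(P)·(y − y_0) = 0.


Tangent line at P: -4*x - 4*y + 4 = 0.

Step 1: f(1, 0) = 0, so P lies on C.
Step 2: partial derivatives
  f_x(x, y) = -4*x - 2*y, f_y(x, y) = -2*x - 4*y - 2.
  f_x(P) = -4, f_y(P) = -4 (gradient nonzero, so P is smooth).
Step 3: tangent line at P: -4·(x − 1) + -4·(y − 0) = 0.
Expanding: -4*x - 4*y + 4 = 0.


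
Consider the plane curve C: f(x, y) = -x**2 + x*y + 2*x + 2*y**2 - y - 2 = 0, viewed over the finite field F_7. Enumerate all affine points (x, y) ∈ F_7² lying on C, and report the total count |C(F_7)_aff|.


Affine F_7-points: {(1, 2), (1, 5), (3, 2), (3, 4), (6, 3), (6, 5)}; count = 6.

For each of the 49 pairs (x, y) ∈ F_7², evaluate f(x, y) mod 7. Record the zeros.
  x = 0: [0↦5, 1↦6, 2↦4, 3↦6, 4↦5, 5↦1, 6↦1]  zeros at y ∈ ∅
  x = 1: [0↦6, 1↦1, 2↦0, 3↦3, 4↦3, 5↦0, 6↦1]  zeros at y ∈ {2, 5}
  x = 2: [0↦5, 1↦1, 2↦1, 3↦5, 4↦6, 5↦4, 6↦6]  zeros at y ∈ ∅
  x = 3: [0↦2, 1↦6, 2↦0, 3↦5, 4↦0, 5↦6, 6↦2]  zeros at y ∈ {2, 4}
  x = 4: [0↦4, 1↦2, 2↦4, 3↦3, 4↦6, 5↦6, 6↦3]  zeros at y ∈ ∅
  x = 5: [0↦4, 1↦3, 2↦6, 3↦6, 4↦3, 5↦4, 6↦2]  zeros at y ∈ ∅
  x = 6: [0↦2, 1↦2, 2↦6, 3↦0, 4↦5, 5↦0, 6↦6]  zeros at y ∈ {3, 5}
Collecting zeros: affine points = {(1, 2), (1, 5), (3, 2), (3, 4), (6, 3), (6, 5)}.
Total count |C(F_7)_aff| = 6.


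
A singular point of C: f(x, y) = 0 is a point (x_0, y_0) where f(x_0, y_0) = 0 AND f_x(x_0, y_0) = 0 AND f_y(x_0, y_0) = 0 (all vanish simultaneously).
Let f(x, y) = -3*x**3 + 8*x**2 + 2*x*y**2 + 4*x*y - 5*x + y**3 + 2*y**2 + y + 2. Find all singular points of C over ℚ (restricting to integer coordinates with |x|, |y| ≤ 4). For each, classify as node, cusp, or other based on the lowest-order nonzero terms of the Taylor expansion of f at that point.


Singular points: {(1, -1)}; classification: node.

Compute partial derivatives:
  f_x = -9*x**2 + 16*x + 2*y**2 + 4*y - 5.
  f_y = 4*x*y + 4*x + 3*y**2 + 4*y + 1.
Scan x_0 ∈ {−4, ..., 4}. For each x_0, f_y(x_0, y) is a polynomial in y; find its integer roots y ∈ {−4, ..., 4}, then test f_x and f at those candidates.
  x = -4: f_y(-4, y) = 3*y**2 - 12*y - 15; vanishes at y ∈ {-1}. (-4, -1): f_x = -215 ≠ 0.
  x = -3: f_y(-3, y) = 3*y**2 - 8*y - 11; vanishes at y ∈ {-1}. (-3, -1): f_x = -136 ≠ 0.
  x = -2: f_y(-2, y) = 3*y**2 - 4*y - 7; vanishes at y ∈ {-1}. (-2, -1): f_x = -75 ≠ 0.
  x = -1: f_y(-1, y) = 3*y**2 - 3; vanishes at y ∈ {-1, 1}. (-1, -1): f_x = -32 ≠ 0; (-1, 1): f_x = -24 ≠ 0.
  x = 0: f_y(0, y) = 3*y**2 + 4*y + 1; vanishes at y ∈ {-1}. (0, -1): f_x = -7 ≠ 0.
  x = 1: f_y(1, y) = 3*y**2 + 8*y + 5; vanishes at y ∈ {-1}. (1, -1): f_x = 0, f = 0 — SINGULAR.
  x = 2: f_y(2, y) = 3*y**2 + 12*y + 9; vanishes at y ∈ {-3, -1}. (2, -3): f_x = -3 ≠ 0; (2, -1): f_x = -11 ≠ 0.
  x = 3: f_y(3, y) = 3*y**2 + 16*y + 13; vanishes at y ∈ {-1}. (3, -1): f_x = -40 ≠ 0.
  x = 4: f_y(4, y) = 3*y**2 + 20*y + 17; vanishes at y ∈ {-1}. (4, -1): f_x = -87 ≠ 0.
Only singular point on the grid: (1, -1).
Classify: substitute x = 1 + u, y = -1 + v and expand: f = -3*u**3 - u**2 + 2*u*v**2 + v**3 + v**2.
No constant or linear terms (consistent with a singular point). Quadratic part: -u**2 + v**2. Cubic part: -3*u**3 + 2*u*v**2 + v**3.
The quadratic part v**2 - u**2 = (v − u)(v + u) splits into two distinct linear factors, so there are two distinct tangent lines y − -1 = ±(x − 1) — this is a node (ordinary double point).
Classification: node.
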